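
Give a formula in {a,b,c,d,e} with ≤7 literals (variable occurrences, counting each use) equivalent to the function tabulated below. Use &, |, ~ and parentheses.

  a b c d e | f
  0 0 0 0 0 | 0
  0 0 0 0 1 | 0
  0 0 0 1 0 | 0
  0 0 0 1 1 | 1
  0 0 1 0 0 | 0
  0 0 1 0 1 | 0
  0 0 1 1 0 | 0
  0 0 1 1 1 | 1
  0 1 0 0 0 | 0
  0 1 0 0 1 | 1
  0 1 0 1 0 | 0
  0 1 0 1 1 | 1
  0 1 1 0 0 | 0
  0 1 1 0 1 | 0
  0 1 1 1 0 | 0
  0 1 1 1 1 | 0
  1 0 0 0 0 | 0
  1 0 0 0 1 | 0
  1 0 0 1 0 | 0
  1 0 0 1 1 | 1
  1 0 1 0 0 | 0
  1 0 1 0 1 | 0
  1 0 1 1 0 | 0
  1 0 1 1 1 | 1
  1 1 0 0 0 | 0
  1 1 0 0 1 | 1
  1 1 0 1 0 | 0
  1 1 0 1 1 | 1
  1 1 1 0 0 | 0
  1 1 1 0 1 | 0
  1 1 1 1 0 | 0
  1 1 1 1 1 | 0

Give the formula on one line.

  ~b = 11111111000000001111111100000000
  ~c = 11110000111100001111000011110000
  (~b | ~c) = 11111111111100001111111111110000
  ~d = 11001100110011001100110011001100
  (~d | e) = 11011101110111011101110111011101
  ((~b | ~c) & (~d | e)) = 11011101110100001101110111010000
  (b | d) = 00110011111111110011001111111111
  (((~b | ~c) & (~d | e)) & (b | d)) = 00010001110100000001000111010000
  (e & (((~b | ~c) & (~d | e)) & (b | d))) = 00010001010100000001000101010000

(e & (((~b | ~c) & (~d | e)) & (b | d)))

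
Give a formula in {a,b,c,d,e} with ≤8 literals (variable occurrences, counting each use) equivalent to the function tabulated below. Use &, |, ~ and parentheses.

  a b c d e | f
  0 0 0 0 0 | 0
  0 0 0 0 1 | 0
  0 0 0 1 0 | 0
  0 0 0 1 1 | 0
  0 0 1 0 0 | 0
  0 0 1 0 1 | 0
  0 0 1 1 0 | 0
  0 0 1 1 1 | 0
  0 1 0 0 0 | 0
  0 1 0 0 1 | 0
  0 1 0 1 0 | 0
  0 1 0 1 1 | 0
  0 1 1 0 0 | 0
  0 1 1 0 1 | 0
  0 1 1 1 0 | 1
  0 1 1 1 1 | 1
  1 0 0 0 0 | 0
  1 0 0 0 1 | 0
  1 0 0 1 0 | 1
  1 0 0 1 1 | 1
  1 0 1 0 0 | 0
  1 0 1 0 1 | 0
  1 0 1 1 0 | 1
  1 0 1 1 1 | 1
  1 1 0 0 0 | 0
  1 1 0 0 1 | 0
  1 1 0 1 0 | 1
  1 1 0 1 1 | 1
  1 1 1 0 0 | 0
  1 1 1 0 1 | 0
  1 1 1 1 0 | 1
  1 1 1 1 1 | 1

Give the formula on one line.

  (c & d) = 00000011000000110000001100000011
  (b & c) = 00000000000011110000000000001111
  (a | (b & c)) = 00000000000011111111111111111111
  ~a = 11111111111111110000000000000000
  ((a | (b & c)) & ~a) = 00000000000011110000000000000000
  ((c & d) & ((a | (b & c)) & ~a)) = 00000000000000110000000000000000
  (a & d) = 00000000000000000011001100110011
  (((c & d) & ((a | (b & c)) & ~a)) | (a & d)) = 00000000000000110011001100110011

(((c & d) & ((a | (b & c)) & ~a)) | (a & d))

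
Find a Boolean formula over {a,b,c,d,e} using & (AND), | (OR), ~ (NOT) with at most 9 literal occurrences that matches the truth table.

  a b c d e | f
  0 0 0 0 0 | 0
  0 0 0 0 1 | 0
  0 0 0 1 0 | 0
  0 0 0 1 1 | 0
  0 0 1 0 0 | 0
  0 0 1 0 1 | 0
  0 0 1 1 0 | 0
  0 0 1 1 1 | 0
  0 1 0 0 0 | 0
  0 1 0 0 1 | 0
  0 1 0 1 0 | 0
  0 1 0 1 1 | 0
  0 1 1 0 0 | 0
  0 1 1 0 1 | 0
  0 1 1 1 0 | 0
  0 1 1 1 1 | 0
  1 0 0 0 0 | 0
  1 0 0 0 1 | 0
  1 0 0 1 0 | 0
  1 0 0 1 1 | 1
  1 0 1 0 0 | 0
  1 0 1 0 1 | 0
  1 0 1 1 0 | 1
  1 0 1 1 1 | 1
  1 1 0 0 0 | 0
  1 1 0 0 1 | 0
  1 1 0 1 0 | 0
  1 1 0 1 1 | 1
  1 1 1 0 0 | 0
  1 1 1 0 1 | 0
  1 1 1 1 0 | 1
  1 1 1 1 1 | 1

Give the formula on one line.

(a & (((c | e) & d) & ((a | b) & (b | d))))

  (c | e) = 01011111010111110101111101011111
  ((c | e) & d) = 00010011000100110001001100010011
  (a | b) = 00000000111111111111111111111111
  (b | d) = 00110011111111110011001111111111
  ((a | b) & (b | d)) = 00000000111111110011001111111111
  (((c | e) & d) & ((a | b) & (b | d))) = 00000000000100110001001100010011
  (a & (((c | e) & d) & ((a | b) & (b | d)))) = 00000000000000000001001100010011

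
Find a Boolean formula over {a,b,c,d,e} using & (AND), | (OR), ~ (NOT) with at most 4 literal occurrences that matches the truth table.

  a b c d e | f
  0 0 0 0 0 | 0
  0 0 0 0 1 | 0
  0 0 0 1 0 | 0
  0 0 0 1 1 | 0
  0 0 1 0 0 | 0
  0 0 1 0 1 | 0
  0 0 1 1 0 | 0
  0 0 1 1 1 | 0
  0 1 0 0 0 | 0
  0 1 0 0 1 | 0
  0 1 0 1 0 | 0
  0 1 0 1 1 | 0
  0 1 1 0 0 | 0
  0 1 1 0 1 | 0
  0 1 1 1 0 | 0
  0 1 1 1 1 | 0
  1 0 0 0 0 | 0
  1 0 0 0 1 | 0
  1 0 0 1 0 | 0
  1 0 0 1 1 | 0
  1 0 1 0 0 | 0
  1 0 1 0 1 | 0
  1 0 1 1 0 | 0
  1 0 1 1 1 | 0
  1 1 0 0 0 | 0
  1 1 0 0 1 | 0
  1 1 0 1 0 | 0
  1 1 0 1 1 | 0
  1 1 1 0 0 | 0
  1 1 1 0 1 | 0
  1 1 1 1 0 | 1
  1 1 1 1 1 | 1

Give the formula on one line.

((b & (c & d)) & a)

  (c & d) = 00000011000000110000001100000011
  (b & (c & d)) = 00000000000000110000000000000011
  ((b & (c & d)) & a) = 00000000000000000000000000000011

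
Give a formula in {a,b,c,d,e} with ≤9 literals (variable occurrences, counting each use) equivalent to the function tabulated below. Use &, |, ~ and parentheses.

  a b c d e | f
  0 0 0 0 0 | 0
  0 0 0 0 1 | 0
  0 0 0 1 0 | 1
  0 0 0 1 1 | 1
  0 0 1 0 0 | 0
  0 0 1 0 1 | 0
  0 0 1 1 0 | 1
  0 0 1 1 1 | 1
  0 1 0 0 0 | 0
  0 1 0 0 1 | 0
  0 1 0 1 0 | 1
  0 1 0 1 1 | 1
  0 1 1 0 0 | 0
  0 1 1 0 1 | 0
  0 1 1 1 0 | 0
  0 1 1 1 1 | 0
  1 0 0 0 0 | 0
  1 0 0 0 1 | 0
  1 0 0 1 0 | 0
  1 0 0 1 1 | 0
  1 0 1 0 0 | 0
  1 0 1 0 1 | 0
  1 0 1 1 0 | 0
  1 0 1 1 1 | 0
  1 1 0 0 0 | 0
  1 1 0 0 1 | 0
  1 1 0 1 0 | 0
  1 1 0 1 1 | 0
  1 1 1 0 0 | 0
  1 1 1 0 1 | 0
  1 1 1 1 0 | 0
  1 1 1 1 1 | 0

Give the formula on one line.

((((~d & ~c) & (b & ~e)) | ~a) & (d & ((~b | ~c) | ~d)))

  ~d = 11001100110011001100110011001100
  ~c = 11110000111100001111000011110000
  (~d & ~c) = 11000000110000001100000011000000
  ~e = 10101010101010101010101010101010
  (b & ~e) = 00000000101010100000000010101010
  ((~d & ~c) & (b & ~e)) = 00000000100000000000000010000000
  ~a = 11111111111111110000000000000000
  (((~d & ~c) & (b & ~e)) | ~a) = 11111111111111110000000010000000
  ~b = 11111111000000001111111100000000
  (~b | ~c) = 11111111111100001111111111110000
  ((~b | ~c) | ~d) = 11111111111111001111111111111100
  (d & ((~b | ~c) | ~d)) = 00110011001100000011001100110000
  ((((~d & ~c) & (b & ~e)) | ~a) & (d & ((~b | ~c) | ~d))) = 00110011001100000000000000000000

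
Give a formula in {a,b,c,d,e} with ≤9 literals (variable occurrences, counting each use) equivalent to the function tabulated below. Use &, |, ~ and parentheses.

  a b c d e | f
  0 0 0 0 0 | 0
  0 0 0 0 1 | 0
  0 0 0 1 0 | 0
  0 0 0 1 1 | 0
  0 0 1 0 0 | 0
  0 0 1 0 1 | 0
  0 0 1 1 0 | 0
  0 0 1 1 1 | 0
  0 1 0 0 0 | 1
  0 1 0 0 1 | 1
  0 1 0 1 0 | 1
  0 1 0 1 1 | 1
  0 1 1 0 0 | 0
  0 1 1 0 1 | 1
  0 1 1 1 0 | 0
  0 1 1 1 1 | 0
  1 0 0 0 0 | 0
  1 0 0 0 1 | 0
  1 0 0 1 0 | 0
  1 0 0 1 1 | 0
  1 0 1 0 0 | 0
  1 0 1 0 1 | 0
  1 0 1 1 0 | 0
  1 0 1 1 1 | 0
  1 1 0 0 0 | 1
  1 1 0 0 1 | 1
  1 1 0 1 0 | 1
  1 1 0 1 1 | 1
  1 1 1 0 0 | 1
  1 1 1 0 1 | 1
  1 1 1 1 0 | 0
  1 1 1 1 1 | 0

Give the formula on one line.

  ~d = 11001100110011001100110011001100
  ~b = 11111111000000001111111100000000
  (~b | e) = 11111111010101011111111101010101
  ~c = 11110000111100001111000011110000
  ((~b | e) | ~c) = 11111111111101011111111111110101
  (a | ((~b | e) | ~c)) = 11111111111101011111111111111111
  (~d & (a | ((~b | e) | ~c))) = 11001100110001001100110011001100
  (d & ~c) = 00110000001100000011000000110000
  ((~d & (a | ((~b | e) | ~c))) | (d & ~c)) = 11111100111101001111110011111100
  (b & ((~d & (a | ((~b | e) | ~c))) | (d & ~c))) = 00000000111101000000000011111100

(b & ((~d & (a | ((~b | e) | ~c))) | (d & ~c)))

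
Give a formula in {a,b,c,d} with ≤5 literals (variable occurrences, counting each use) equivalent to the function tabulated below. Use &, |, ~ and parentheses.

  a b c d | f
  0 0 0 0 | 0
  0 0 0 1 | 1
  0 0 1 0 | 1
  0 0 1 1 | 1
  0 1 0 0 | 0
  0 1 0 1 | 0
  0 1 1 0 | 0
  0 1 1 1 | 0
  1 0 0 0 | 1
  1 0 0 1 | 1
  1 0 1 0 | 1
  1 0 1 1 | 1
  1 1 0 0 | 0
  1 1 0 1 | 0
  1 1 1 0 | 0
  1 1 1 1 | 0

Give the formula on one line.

  ~b = 1111000011110000
  ~a = 1111111100000000
  (d & ~a) = 0101010100000000
  ((d & ~a) | a) = 0101010111111111
  (((d & ~a) | a) | c) = 0111011111111111
  (~b & (((d & ~a) | a) | c)) = 0111000011110000

(~b & (((d & ~a) | a) | c))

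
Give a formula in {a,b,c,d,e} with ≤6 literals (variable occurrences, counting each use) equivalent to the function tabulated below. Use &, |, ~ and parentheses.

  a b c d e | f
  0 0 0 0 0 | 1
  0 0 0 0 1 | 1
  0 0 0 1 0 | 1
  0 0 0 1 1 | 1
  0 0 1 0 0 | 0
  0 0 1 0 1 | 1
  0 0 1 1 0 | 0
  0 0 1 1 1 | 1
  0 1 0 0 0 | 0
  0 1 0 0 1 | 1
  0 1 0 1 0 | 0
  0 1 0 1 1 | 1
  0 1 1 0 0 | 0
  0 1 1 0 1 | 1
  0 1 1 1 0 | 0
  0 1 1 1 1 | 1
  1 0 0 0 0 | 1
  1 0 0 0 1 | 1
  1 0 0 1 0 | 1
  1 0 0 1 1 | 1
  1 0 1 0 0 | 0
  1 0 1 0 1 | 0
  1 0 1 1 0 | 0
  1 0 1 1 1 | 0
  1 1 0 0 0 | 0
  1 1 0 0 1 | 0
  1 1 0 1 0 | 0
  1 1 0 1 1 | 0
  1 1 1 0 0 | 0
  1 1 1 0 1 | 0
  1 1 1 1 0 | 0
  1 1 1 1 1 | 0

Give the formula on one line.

(((b | ~c) & ~b) | (~a & (a | e)))

  ~c = 11110000111100001111000011110000
  (b | ~c) = 11110000111111111111000011111111
  ~b = 11111111000000001111111100000000
  ((b | ~c) & ~b) = 11110000000000001111000000000000
  ~a = 11111111111111110000000000000000
  (a | e) = 01010101010101011111111111111111
  (~a & (a | e)) = 01010101010101010000000000000000
  (((b | ~c) & ~b) | (~a & (a | e))) = 11110101010101011111000000000000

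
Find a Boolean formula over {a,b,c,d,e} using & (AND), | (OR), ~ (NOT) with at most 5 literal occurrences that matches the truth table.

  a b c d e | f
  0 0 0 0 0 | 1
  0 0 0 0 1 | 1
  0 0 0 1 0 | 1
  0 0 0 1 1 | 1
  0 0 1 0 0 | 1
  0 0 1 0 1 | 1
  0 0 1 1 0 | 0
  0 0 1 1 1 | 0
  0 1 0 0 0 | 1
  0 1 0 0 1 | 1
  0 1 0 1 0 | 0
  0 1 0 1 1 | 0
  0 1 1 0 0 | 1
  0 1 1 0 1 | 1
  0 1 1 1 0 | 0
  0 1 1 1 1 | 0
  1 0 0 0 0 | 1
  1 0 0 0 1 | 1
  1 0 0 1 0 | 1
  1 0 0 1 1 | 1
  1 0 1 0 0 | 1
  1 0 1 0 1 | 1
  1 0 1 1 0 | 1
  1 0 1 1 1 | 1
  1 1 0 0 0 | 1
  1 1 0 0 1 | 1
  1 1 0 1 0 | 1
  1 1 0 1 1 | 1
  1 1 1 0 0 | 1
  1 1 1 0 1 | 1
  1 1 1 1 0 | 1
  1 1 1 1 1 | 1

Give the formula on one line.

((~b & ~c) | (a | ~d))

  ~b = 11111111000000001111111100000000
  ~c = 11110000111100001111000011110000
  (~b & ~c) = 11110000000000001111000000000000
  ~d = 11001100110011001100110011001100
  (a | ~d) = 11001100110011001111111111111111
  ((~b & ~c) | (a | ~d)) = 11111100110011001111111111111111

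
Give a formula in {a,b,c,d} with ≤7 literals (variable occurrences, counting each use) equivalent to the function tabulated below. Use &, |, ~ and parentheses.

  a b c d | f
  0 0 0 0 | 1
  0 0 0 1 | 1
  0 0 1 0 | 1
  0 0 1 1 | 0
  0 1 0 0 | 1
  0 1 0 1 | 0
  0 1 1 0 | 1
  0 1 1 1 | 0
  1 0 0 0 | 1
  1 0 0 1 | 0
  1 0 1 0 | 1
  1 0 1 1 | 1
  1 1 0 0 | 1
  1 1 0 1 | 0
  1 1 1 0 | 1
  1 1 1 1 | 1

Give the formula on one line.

(((((a | ~c) & ~b) & ~a) | (c & a)) | ~d)

  ~c = 1100110011001100
  (a | ~c) = 1100110011111111
  ~b = 1111000011110000
  ((a | ~c) & ~b) = 1100000011110000
  ~a = 1111111100000000
  (((a | ~c) & ~b) & ~a) = 1100000000000000
  (c & a) = 0000000000110011
  ((((a | ~c) & ~b) & ~a) | (c & a)) = 1100000000110011
  ~d = 1010101010101010
  (((((a | ~c) & ~b) & ~a) | (c & a)) | ~d) = 1110101010111011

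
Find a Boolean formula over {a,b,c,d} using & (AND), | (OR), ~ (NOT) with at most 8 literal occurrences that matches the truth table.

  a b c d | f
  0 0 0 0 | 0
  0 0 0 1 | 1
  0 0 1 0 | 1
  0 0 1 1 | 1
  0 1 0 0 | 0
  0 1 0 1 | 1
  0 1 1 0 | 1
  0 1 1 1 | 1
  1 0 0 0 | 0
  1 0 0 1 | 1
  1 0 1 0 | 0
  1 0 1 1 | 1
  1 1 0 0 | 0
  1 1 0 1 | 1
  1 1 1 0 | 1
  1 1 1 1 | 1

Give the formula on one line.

  ~b = 1111000011110000
  (a | ~b) = 1111000011111111
  (b & (a | ~b)) = 0000000000001111
  ~a = 1111111100000000
  (d | ~a) = 1111111101010101
  ((b & (a | ~b)) | (d | ~a)) = 1111111101011111
  (d | c) = 0111011101110111
  (((b & (a | ~b)) | (d | ~a)) & (d | c)) = 0111011101010111

(((b & (a | ~b)) | (d | ~a)) & (d | c))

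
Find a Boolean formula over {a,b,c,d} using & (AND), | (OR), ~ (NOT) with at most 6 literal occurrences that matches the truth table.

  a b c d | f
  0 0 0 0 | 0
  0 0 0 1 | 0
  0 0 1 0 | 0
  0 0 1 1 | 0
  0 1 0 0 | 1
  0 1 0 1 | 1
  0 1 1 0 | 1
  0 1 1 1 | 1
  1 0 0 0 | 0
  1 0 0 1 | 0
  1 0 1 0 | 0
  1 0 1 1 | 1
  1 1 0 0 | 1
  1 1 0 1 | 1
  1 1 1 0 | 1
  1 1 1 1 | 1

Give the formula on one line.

  (c | b) = 0011111100111111
  (b | a) = 0000111111111111
  (d & (b | a)) = 0000010101010101
  ((d & (b | a)) | b) = 0000111101011111
  ((c | b) & ((d & (b | a)) | b)) = 0000111100011111

((c | b) & ((d & (b | a)) | b))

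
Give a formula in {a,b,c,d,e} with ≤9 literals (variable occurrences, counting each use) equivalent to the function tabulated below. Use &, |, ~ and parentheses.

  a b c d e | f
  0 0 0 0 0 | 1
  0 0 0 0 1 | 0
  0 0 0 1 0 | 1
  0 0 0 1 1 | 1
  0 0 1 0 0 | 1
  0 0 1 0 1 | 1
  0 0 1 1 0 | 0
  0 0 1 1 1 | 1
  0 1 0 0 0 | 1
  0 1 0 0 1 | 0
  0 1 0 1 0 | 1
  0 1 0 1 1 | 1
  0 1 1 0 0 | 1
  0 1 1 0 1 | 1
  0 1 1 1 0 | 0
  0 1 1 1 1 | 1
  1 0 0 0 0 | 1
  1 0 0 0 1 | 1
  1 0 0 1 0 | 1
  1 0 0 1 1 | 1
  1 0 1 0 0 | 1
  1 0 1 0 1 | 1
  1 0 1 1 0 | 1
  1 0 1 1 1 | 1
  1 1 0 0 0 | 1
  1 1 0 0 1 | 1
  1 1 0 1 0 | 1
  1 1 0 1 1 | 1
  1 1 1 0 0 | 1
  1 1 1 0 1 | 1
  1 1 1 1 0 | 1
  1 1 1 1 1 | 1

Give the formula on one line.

  (d & e) = 00010001000100010001000100010001
  (c | (d & e)) = 00011111000111110001111100011111
  ~d = 11001100110011001100110011001100
  (~d | e) = 11011101110111011101110111011101
  ((c | (d & e)) & (~d | e)) = 00011101000111010001110100011101
  ~c = 11110000111100001111000011110000
  ~e = 10101010101010101010101010101010
  (c | ~e) = 10101111101011111010111110101111
  (~c & (c | ~e)) = 10100000101000001010000010100000
  (((c | (d & e)) & (~d | e)) | (~c & (c | ~e))) = 10111101101111011011110110111101
  (a | (((c | (d & e)) & (~d | e)) | (~c & (c | ~e)))) = 10111101101111011111111111111111

(a | (((c | (d & e)) & (~d | e)) | (~c & (c | ~e))))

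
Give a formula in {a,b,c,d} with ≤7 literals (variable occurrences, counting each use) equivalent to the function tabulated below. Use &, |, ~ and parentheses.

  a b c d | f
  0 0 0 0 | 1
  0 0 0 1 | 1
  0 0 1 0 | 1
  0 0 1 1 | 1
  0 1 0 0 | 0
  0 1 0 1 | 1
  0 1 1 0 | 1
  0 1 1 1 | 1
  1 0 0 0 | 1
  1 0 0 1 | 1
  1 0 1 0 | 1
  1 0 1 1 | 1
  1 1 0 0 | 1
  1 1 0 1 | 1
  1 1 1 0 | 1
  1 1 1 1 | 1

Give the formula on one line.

((((c & b) | a) | d) | ~b)

  (c & b) = 0000001100000011
  ((c & b) | a) = 0000001111111111
  (((c & b) | a) | d) = 0101011111111111
  ~b = 1111000011110000
  ((((c & b) | a) | d) | ~b) = 1111011111111111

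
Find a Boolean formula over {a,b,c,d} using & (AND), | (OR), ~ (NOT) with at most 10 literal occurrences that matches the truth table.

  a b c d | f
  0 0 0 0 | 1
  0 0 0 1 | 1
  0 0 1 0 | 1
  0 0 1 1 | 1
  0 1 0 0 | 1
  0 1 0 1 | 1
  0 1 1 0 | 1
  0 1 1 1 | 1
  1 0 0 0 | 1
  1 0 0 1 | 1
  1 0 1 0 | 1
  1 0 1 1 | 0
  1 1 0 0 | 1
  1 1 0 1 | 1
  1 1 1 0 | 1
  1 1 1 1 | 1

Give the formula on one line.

(((a & ~d) | ~c) | ((~a | (b & c)) | b))

  ~d = 1010101010101010
  (a & ~d) = 0000000010101010
  ~c = 1100110011001100
  ((a & ~d) | ~c) = 1100110011101110
  ~a = 1111111100000000
  (b & c) = 0000001100000011
  (~a | (b & c)) = 1111111100000011
  ((~a | (b & c)) | b) = 1111111100001111
  (((a & ~d) | ~c) | ((~a | (b & c)) | b)) = 1111111111101111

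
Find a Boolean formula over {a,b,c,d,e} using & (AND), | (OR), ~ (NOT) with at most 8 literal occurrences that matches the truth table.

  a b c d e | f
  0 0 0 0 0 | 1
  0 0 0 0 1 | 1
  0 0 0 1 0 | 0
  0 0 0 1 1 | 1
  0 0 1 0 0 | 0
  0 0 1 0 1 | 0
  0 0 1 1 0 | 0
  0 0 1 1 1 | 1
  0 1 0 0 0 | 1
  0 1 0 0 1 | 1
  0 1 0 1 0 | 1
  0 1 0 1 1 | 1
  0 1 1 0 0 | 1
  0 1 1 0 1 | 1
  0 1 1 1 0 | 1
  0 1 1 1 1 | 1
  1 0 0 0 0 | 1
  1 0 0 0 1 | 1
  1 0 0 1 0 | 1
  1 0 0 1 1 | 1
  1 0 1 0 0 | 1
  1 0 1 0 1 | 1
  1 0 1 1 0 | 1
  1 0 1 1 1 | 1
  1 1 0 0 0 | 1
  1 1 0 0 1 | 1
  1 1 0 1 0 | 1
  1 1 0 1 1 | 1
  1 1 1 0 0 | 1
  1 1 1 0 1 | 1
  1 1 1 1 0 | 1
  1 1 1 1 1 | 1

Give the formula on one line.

((a | (d & e)) | (b | (~c & ~d)))

  (d & e) = 00010001000100010001000100010001
  (a | (d & e)) = 00010001000100011111111111111111
  ~c = 11110000111100001111000011110000
  ~d = 11001100110011001100110011001100
  (~c & ~d) = 11000000110000001100000011000000
  (b | (~c & ~d)) = 11000000111111111100000011111111
  ((a | (d & e)) | (b | (~c & ~d))) = 11010001111111111111111111111111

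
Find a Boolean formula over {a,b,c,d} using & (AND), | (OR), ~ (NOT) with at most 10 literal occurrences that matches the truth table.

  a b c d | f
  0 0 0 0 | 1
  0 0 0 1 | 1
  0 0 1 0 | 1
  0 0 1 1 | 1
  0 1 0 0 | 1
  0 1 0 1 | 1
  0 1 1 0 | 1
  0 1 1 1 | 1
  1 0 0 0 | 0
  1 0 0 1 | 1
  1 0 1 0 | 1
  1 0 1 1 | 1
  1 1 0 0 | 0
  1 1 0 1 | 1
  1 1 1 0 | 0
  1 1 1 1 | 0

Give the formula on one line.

(~a | ((~a & b) | ((d & ~c) | (~b & (c | b)))))

  ~a = 1111111100000000
  (~a & b) = 0000111100000000
  ~c = 1100110011001100
  (d & ~c) = 0100010001000100
  ~b = 1111000011110000
  (c | b) = 0011111100111111
  (~b & (c | b)) = 0011000000110000
  ((d & ~c) | (~b & (c | b))) = 0111010001110100
  ((~a & b) | ((d & ~c) | (~b & (c | b)))) = 0111111101110100
  (~a | ((~a & b) | ((d & ~c) | (~b & (c | b))))) = 1111111101110100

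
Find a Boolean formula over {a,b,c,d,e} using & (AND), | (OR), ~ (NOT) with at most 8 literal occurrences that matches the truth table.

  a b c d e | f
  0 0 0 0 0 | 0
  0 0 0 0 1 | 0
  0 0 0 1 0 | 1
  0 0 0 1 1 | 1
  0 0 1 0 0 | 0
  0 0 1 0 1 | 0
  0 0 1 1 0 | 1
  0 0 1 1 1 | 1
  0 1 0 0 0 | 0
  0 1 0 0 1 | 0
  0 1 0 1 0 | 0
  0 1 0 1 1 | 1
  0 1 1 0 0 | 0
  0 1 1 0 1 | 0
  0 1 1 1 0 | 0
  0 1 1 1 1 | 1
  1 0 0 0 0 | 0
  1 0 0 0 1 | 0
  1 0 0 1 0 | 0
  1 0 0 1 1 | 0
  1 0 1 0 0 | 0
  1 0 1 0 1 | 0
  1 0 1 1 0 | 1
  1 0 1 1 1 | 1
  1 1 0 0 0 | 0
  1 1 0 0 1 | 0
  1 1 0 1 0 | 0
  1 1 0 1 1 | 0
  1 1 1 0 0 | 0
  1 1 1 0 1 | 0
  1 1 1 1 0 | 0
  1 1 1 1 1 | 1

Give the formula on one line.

((~d | (e | ~b)) & (d & (c | ~a)))

  ~d = 11001100110011001100110011001100
  ~b = 11111111000000001111111100000000
  (e | ~b) = 11111111010101011111111101010101
  (~d | (e | ~b)) = 11111111110111011111111111011101
  ~a = 11111111111111110000000000000000
  (c | ~a) = 11111111111111110000111100001111
  (d & (c | ~a)) = 00110011001100110000001100000011
  ((~d | (e | ~b)) & (d & (c | ~a))) = 00110011000100010000001100000001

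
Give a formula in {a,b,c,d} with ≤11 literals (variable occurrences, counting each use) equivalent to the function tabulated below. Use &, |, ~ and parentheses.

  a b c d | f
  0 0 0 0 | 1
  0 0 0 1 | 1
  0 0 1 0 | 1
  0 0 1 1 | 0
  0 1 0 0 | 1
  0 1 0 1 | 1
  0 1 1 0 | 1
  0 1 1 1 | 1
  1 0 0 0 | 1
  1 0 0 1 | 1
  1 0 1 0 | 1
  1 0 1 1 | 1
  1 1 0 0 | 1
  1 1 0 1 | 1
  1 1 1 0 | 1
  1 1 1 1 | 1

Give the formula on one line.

((((d & b) | ~d) | (d & a)) | (((b & a) | ~c) | a))

  (d & b) = 0000010100000101
  ~d = 1010101010101010
  ((d & b) | ~d) = 1010111110101111
  (d & a) = 0000000001010101
  (((d & b) | ~d) | (d & a)) = 1010111111111111
  (b & a) = 0000000000001111
  ~c = 1100110011001100
  ((b & a) | ~c) = 1100110011001111
  (((b & a) | ~c) | a) = 1100110011111111
  ((((d & b) | ~d) | (d & a)) | (((b & a) | ~c) | a)) = 1110111111111111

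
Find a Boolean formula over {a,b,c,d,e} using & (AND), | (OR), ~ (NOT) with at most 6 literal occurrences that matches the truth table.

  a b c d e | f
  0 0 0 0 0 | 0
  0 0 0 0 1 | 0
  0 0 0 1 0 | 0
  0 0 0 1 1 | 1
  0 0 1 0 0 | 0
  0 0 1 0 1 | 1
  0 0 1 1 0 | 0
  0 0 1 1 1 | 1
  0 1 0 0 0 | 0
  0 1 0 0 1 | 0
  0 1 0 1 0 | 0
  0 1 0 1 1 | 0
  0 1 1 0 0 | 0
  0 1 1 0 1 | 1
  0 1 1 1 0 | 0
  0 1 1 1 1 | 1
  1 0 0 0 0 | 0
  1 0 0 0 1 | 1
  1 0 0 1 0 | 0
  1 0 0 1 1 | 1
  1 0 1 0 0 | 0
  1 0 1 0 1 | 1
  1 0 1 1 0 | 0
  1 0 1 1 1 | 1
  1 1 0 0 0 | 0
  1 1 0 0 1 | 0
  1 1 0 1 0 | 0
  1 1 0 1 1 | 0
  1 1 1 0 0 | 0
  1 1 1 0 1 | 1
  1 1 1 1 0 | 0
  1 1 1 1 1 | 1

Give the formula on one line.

((c | ~b) & (((a | d) | c) & e))

  ~b = 11111111000000001111111100000000
  (c | ~b) = 11111111000011111111111100001111
  (a | d) = 00110011001100111111111111111111
  ((a | d) | c) = 00111111001111111111111111111111
  (((a | d) | c) & e) = 00010101000101010101010101010101
  ((c | ~b) & (((a | d) | c) & e)) = 00010101000001010101010100000101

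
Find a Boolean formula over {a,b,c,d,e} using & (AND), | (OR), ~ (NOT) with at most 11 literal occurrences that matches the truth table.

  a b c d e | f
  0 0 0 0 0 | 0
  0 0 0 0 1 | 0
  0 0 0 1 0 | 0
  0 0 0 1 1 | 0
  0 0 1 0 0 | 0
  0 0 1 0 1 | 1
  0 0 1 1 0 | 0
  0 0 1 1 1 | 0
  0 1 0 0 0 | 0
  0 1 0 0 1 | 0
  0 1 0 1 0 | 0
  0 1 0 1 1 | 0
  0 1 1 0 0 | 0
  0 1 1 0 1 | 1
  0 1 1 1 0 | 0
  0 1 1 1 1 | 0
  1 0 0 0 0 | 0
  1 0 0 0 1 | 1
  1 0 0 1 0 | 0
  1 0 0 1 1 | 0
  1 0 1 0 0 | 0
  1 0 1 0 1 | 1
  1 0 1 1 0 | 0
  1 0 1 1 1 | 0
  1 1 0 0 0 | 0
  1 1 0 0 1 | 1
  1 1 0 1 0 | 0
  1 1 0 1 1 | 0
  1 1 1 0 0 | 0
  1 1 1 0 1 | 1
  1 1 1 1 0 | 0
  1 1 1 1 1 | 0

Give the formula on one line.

  ~d = 11001100110011001100110011001100
  ~b = 11111111000000001111111100000000
  (~b | e) = 11111111010101011111111101010101
  (d | (~b | e)) = 11111111011101111111111101110111
  (~d & (d | (~b | e))) = 11001100010001001100110001000100
  (e | b) = 01010101111111110101010111111111
  (c | a) = 00001111000011111111111111111111
  (d | (c | a)) = 00111111001111111111111111111111
  ((e | b) & (d | (c | a))) = 00010101001111110101010111111111
  ((~d & (d | (~b | e))) & ((e | b) & (d | (c | a)))) = 00000100000001000100010001000100

((~d & (d | (~b | e))) & ((e | b) & (d | (c | a))))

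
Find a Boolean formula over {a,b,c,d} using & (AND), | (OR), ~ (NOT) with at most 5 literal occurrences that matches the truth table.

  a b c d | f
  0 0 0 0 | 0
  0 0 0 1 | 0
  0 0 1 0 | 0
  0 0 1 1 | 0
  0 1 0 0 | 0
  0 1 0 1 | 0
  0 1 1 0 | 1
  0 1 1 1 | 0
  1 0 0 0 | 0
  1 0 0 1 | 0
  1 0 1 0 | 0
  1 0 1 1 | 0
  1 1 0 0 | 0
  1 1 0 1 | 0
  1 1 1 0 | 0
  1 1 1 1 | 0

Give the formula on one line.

  (c | d) = 0111011101110111
  ~a = 1111111100000000
  ~d = 1010101010101010
  (~d & b) = 0000101000001010
  (~a & (~d & b)) = 0000101000000000
  ((c | d) & (~a & (~d & b))) = 0000001000000000

((c | d) & (~a & (~d & b)))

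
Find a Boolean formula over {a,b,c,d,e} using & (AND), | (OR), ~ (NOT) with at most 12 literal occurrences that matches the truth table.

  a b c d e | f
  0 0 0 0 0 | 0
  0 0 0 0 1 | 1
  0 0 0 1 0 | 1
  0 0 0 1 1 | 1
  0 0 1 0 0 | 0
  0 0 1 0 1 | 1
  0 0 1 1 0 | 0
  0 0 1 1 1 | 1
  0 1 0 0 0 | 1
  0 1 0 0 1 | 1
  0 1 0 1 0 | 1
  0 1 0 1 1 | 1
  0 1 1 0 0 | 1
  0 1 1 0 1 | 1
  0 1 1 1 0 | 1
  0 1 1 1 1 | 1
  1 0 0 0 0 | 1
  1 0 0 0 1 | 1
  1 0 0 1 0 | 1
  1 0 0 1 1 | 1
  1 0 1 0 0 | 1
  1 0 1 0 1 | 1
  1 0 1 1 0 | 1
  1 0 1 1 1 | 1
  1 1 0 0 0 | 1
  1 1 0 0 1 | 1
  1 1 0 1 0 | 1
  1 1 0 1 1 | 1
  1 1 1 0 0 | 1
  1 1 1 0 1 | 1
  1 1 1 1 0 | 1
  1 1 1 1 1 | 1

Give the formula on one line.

((e | (~c & (a | d))) | ((b | ((e | c) & a)) | a))

  ~c = 11110000111100001111000011110000
  (a | d) = 00110011001100111111111111111111
  (~c & (a | d)) = 00110000001100001111000011110000
  (e | (~c & (a | d))) = 01110101011101011111010111110101
  (e | c) = 01011111010111110101111101011111
  ((e | c) & a) = 00000000000000000101111101011111
  (b | ((e | c) & a)) = 00000000111111110101111111111111
  ((b | ((e | c) & a)) | a) = 00000000111111111111111111111111
  ((e | (~c & (a | d))) | ((b | ((e | c) & a)) | a)) = 01110101111111111111111111111111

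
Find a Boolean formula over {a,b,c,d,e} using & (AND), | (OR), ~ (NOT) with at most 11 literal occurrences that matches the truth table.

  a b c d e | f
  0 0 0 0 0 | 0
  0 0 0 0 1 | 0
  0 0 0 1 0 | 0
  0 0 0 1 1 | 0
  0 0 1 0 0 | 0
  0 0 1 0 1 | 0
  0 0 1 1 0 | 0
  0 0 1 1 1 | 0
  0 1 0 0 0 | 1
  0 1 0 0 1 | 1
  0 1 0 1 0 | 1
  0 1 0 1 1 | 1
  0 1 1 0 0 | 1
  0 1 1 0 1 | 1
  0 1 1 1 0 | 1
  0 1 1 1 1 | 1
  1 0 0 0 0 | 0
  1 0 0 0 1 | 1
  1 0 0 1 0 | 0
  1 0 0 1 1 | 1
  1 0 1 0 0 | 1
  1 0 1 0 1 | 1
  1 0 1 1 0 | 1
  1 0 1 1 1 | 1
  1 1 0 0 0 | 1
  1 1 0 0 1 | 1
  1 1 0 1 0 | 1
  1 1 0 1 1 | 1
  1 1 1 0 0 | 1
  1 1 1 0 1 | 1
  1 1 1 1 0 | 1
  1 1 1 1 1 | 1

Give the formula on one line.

(((e | (b & ~c)) | (e | (~e & c))) & (a | (b & ~a)))

  ~c = 11110000111100001111000011110000
  (b & ~c) = 00000000111100000000000011110000
  (e | (b & ~c)) = 01010101111101010101010111110101
  ~e = 10101010101010101010101010101010
  (~e & c) = 00001010000010100000101000001010
  (e | (~e & c)) = 01011111010111110101111101011111
  ((e | (b & ~c)) | (e | (~e & c))) = 01011111111111110101111111111111
  ~a = 11111111111111110000000000000000
  (b & ~a) = 00000000111111110000000000000000
  (a | (b & ~a)) = 00000000111111111111111111111111
  (((e | (b & ~c)) | (e | (~e & c))) & (a | (b & ~a))) = 00000000111111110101111111111111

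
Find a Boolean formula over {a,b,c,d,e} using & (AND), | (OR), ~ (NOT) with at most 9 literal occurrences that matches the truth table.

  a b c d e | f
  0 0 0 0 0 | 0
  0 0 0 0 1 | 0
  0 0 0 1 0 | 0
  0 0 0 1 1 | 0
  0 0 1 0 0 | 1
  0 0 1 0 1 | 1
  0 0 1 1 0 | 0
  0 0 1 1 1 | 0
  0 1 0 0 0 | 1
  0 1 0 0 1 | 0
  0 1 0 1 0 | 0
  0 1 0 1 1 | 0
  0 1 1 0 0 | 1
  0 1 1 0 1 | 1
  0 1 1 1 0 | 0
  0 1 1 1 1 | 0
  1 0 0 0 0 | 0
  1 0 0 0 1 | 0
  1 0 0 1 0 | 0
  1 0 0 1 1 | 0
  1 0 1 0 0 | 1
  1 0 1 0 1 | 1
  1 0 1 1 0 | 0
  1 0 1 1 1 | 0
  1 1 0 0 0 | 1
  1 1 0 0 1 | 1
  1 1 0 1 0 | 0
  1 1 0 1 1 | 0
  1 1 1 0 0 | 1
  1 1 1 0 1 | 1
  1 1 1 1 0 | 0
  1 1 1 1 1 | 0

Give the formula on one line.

  ~d = 11001100110011001100110011001100
  (a & d) = 00000000000000000011001100110011
  ~e = 10101010101010101010101010101010
  (a | ~e) = 10101010101010101111111111111111
  ((a | ~e) & b) = 00000000101010100000000011111111
  ((a & d) | ((a | ~e) & b)) = 00000000101010100011001111111111
  (((a & d) | ((a | ~e) & b)) | c) = 00001111101011110011111111111111
  (~d & (((a & d) | ((a | ~e) & b)) | c)) = 00001100100011000000110011001100

(~d & (((a & d) | ((a | ~e) & b)) | c))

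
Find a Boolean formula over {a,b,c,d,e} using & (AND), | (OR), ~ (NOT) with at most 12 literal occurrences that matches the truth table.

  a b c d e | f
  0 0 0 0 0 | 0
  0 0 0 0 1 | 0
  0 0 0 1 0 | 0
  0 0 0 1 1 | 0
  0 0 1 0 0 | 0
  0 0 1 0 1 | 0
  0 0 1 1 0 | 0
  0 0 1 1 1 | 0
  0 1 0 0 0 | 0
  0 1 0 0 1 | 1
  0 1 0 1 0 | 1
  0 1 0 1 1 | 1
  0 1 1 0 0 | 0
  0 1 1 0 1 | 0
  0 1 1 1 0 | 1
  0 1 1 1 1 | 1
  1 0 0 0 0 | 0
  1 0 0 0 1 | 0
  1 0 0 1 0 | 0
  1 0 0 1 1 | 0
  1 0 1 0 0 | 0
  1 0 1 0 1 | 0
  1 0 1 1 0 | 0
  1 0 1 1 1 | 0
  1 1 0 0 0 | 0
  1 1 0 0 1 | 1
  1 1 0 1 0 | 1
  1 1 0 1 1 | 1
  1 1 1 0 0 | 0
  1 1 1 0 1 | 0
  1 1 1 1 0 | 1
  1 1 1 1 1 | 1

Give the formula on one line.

(b & (((c & d) | ~c) & ((e & (b & (~c | e))) | d)))

  (c & d) = 00000011000000110000001100000011
  ~c = 11110000111100001111000011110000
  ((c & d) | ~c) = 11110011111100111111001111110011
  (~c | e) = 11110101111101011111010111110101
  (b & (~c | e)) = 00000000111101010000000011110101
  (e & (b & (~c | e))) = 00000000010101010000000001010101
  ((e & (b & (~c | e))) | d) = 00110011011101110011001101110111
  (((c & d) | ~c) & ((e & (b & (~c | e))) | d)) = 00110011011100110011001101110011
  (b & (((c & d) | ~c) & ((e & (b & (~c | e))) | d))) = 00000000011100110000000001110011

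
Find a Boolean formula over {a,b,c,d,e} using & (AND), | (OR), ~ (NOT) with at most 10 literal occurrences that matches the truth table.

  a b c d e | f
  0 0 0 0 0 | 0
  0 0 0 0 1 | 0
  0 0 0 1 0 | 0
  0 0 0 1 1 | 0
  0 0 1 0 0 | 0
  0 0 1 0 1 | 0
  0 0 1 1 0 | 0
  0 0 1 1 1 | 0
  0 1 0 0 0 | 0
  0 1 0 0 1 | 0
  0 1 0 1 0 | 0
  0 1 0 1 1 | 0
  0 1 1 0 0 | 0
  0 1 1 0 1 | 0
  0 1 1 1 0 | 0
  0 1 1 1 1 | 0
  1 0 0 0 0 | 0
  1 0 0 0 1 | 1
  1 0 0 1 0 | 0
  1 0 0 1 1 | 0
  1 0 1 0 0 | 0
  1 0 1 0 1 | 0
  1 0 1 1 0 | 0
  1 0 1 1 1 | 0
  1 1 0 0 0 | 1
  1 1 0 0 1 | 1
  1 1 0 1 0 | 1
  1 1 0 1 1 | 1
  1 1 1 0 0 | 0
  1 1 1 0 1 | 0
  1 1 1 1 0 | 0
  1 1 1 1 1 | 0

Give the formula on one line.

(a & (~c & (b | ((e & ~c) & (~a | (a & ~d))))))

  ~c = 11110000111100001111000011110000
  (e & ~c) = 01010000010100000101000001010000
  ~a = 11111111111111110000000000000000
  ~d = 11001100110011001100110011001100
  (a & ~d) = 00000000000000001100110011001100
  (~a | (a & ~d)) = 11111111111111111100110011001100
  ((e & ~c) & (~a | (a & ~d))) = 01010000010100000100000001000000
  (b | ((e & ~c) & (~a | (a & ~d)))) = 01010000111111110100000011111111
  (~c & (b | ((e & ~c) & (~a | (a & ~d))))) = 01010000111100000100000011110000
  (a & (~c & (b | ((e & ~c) & (~a | (a & ~d)))))) = 00000000000000000100000011110000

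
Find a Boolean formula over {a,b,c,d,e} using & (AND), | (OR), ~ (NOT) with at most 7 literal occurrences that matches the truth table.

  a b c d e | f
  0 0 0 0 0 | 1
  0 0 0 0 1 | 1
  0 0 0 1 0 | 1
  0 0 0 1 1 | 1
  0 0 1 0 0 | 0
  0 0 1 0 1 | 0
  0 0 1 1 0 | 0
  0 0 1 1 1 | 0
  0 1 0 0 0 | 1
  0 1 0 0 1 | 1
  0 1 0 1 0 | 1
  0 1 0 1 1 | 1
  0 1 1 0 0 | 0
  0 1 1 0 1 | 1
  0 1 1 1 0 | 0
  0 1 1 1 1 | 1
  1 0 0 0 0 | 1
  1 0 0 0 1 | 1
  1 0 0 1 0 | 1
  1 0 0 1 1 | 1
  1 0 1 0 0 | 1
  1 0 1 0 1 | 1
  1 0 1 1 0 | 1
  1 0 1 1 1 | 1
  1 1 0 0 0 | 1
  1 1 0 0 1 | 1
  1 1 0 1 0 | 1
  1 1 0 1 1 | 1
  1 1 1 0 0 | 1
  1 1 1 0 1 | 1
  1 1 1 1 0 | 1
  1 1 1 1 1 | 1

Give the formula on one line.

  ~c = 11110000111100001111000011110000
  (~c | a) = 11110000111100001111111111111111
  (e & b) = 00000000010101010000000001010101
  ((e & b) & c) = 00000000000001010000000000000101
  ((~c | a) | ((e & b) & c)) = 11110000111101011111111111111111

((~c | a) | ((e & b) & c))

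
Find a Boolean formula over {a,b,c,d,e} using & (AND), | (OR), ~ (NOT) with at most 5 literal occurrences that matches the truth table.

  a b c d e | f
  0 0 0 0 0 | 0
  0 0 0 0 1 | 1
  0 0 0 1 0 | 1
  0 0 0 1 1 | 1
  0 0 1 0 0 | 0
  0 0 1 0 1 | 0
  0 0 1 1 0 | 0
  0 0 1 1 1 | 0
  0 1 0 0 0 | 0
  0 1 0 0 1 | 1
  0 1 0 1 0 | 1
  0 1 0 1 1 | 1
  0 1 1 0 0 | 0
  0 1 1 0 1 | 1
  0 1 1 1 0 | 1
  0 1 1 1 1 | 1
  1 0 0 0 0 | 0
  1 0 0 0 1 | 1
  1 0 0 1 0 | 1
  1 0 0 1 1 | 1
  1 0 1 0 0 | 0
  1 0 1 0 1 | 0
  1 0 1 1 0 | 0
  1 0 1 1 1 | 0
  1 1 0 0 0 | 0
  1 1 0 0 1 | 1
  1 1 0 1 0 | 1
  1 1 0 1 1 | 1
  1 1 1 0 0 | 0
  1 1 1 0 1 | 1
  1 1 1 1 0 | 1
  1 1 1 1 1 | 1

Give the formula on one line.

  (e | d) = 01110111011101110111011101110111
  ~c = 11110000111100001111000011110000
  (b | ~c) = 11110000111111111111000011111111
  ((e | d) & (b | ~c)) = 01110000011101110111000001110111

((e | d) & (b | ~c))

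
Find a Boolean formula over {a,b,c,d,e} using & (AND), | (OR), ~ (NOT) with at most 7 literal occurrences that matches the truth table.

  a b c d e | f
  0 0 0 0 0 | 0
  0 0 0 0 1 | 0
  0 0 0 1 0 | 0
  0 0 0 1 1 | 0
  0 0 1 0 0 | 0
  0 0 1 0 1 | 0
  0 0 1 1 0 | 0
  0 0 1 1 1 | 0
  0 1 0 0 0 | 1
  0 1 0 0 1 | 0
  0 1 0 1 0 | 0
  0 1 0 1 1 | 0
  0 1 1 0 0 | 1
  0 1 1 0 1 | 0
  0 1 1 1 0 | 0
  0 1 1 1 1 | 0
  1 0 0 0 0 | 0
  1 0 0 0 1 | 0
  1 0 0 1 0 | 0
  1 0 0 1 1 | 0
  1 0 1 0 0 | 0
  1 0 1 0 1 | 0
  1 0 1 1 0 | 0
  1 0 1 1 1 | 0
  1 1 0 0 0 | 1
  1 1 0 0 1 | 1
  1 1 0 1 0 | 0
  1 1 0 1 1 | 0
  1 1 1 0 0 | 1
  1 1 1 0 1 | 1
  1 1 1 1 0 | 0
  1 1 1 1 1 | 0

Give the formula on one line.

((a | ~e) & (~d & b))

  ~e = 10101010101010101010101010101010
  (a | ~e) = 10101010101010101111111111111111
  ~d = 11001100110011001100110011001100
  (~d & b) = 00000000110011000000000011001100
  ((a | ~e) & (~d & b)) = 00000000100010000000000011001100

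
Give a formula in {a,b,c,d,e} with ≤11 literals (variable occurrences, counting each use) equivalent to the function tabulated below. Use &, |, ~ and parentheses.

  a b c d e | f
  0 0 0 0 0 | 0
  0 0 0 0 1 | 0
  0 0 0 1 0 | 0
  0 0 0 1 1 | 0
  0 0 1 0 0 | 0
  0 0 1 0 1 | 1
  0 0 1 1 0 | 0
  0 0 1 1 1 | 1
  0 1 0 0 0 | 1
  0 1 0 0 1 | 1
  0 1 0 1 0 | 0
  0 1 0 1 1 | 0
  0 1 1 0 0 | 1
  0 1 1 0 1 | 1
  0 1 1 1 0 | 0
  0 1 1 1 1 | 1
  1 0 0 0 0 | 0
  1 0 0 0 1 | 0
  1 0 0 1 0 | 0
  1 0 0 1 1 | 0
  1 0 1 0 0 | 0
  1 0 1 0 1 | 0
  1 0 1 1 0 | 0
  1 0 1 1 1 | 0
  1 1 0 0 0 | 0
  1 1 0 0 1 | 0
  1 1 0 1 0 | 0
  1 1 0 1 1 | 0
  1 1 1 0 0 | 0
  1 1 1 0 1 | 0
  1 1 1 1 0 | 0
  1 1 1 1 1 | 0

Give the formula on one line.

(((e & (~a | ~c)) & c) | (((e & a) | ~d) & (b & ~a)))

  ~a = 11111111111111110000000000000000
  ~c = 11110000111100001111000011110000
  (~a | ~c) = 11111111111111111111000011110000
  (e & (~a | ~c)) = 01010101010101010101000001010000
  ((e & (~a | ~c)) & c) = 00000101000001010000000000000000
  (e & a) = 00000000000000000101010101010101
  ~d = 11001100110011001100110011001100
  ((e & a) | ~d) = 11001100110011001101110111011101
  (b & ~a) = 00000000111111110000000000000000
  (((e & a) | ~d) & (b & ~a)) = 00000000110011000000000000000000
  (((e & (~a | ~c)) & c) | (((e & a) | ~d) & (b & ~a))) = 00000101110011010000000000000000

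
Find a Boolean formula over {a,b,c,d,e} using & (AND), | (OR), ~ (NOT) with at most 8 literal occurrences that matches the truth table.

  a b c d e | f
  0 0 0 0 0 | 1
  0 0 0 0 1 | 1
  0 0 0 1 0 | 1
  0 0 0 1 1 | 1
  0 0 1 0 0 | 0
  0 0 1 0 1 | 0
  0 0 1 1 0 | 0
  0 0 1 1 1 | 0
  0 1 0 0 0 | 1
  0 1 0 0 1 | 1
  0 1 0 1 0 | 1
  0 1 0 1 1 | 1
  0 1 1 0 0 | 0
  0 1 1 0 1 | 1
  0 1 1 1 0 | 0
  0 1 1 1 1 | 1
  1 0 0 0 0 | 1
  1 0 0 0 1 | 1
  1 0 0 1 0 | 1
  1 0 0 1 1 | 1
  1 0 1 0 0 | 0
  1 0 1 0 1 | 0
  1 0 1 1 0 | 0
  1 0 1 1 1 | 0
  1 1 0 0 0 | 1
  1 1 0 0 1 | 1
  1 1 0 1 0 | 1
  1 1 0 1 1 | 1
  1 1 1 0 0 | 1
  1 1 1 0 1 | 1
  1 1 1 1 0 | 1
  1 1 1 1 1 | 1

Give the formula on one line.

  ~c = 11110000111100001111000011110000
  (~c | a) = 11110000111100001111111111111111
  (e | (~c | a)) = 11110101111101011111111111111111
  (b | ~c) = 11110000111111111111000011111111
  ((e | (~c | a)) & (b | ~c)) = 11110000111101011111000011111111

((e | (~c | a)) & (b | ~c))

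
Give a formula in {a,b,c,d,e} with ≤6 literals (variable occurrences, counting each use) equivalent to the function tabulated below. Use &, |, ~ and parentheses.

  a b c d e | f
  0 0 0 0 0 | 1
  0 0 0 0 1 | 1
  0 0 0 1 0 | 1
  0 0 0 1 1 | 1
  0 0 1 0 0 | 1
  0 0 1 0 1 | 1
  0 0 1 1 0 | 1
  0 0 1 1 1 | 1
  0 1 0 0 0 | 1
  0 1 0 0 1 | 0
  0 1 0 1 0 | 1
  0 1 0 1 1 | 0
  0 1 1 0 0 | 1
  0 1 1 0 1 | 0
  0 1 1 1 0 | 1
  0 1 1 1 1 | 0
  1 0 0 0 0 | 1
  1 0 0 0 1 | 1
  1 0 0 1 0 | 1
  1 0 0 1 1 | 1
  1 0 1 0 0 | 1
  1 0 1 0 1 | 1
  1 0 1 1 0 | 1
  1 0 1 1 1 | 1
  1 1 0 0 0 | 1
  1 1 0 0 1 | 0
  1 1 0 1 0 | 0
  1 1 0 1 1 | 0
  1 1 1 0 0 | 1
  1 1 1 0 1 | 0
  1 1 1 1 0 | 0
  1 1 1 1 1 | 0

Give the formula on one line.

  ~e = 10101010101010101010101010101010
  (~e & b) = 00000000101010100000000010101010
  ~a = 11111111111111110000000000000000
  ~d = 11001100110011001100110011001100
  (~a | ~d) = 11111111111111111100110011001100
  ((~e & b) & (~a | ~d)) = 00000000101010100000000010001000
  ~b = 11111111000000001111111100000000
  (((~e & b) & (~a | ~d)) | ~b) = 11111111101010101111111110001000

(((~e & b) & (~a | ~d)) | ~b)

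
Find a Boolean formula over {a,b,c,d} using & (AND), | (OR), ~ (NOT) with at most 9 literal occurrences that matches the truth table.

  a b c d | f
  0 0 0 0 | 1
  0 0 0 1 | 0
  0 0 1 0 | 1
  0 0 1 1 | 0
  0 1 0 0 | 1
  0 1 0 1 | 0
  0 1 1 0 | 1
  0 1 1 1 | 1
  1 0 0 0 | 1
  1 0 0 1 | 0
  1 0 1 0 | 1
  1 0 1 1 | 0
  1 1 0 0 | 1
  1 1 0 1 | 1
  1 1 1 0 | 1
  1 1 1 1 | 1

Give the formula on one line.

  ~d = 1010101010101010
  (~d | b) = 1010111110101111
  ~c = 1100110011001100
  ~b = 1111000011110000
  (~c | ~b) = 1111110011111100
  ((~d | b) & (~c | ~b)) = 1010110010101100
  (d & ((~d | b) & (~c | ~b))) = 0000010000000100
  ((d & ((~d | b) & (~c | ~b))) & a) = 0000000000000100
  (c & b) = 0000001100000011
  ((c & b) | ~d) = 1010101110101011
  (((d & ((~d | b) & (~c | ~b))) & a) | ((c & b) | ~d)) = 1010101110101111

(((d & ((~d | b) & (~c | ~b))) & a) | ((c & b) | ~d))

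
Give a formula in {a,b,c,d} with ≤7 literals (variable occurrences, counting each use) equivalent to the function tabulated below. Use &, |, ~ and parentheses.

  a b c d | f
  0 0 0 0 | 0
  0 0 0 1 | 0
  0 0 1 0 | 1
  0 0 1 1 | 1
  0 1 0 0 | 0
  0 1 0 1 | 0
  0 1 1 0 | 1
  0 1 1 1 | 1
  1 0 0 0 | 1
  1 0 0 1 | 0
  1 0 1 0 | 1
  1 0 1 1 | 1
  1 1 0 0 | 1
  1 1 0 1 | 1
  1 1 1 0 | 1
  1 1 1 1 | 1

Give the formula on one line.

  (c | a) = 0011001111111111
  ~d = 1010101010101010
  (~d | b) = 1010111110101111
  ((c | a) & (~d | b)) = 0010001110101111
  ~b = 1111000011110000
  (~b & d) = 0101000001010000
  (c & (~b & d)) = 0001000000010000
  (((c | a) & (~d | b)) | (c & (~b & d))) = 0011001110111111

(((c | a) & (~d | b)) | (c & (~b & d)))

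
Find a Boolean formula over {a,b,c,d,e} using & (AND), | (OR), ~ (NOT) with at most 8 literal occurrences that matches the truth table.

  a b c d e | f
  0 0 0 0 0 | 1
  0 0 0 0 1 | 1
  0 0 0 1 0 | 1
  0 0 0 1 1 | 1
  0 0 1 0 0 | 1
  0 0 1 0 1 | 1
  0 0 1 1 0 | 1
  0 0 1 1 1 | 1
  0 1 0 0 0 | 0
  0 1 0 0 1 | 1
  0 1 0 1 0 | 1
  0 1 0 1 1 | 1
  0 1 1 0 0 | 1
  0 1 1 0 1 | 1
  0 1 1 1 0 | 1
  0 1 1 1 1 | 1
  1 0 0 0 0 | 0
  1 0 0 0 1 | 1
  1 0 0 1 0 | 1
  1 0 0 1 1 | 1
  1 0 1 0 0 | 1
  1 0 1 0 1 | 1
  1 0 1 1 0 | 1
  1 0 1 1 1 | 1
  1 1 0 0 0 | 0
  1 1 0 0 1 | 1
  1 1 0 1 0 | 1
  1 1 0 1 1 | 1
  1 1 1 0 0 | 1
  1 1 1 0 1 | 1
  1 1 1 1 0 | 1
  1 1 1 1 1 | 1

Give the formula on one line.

(((e | c) | d) | (~b & (~a | d)))

  (e | c) = 01011111010111110101111101011111
  ((e | c) | d) = 01111111011111110111111101111111
  ~b = 11111111000000001111111100000000
  ~a = 11111111111111110000000000000000
  (~a | d) = 11111111111111110011001100110011
  (~b & (~a | d)) = 11111111000000000011001100000000
  (((e | c) | d) | (~b & (~a | d))) = 11111111011111110111111101111111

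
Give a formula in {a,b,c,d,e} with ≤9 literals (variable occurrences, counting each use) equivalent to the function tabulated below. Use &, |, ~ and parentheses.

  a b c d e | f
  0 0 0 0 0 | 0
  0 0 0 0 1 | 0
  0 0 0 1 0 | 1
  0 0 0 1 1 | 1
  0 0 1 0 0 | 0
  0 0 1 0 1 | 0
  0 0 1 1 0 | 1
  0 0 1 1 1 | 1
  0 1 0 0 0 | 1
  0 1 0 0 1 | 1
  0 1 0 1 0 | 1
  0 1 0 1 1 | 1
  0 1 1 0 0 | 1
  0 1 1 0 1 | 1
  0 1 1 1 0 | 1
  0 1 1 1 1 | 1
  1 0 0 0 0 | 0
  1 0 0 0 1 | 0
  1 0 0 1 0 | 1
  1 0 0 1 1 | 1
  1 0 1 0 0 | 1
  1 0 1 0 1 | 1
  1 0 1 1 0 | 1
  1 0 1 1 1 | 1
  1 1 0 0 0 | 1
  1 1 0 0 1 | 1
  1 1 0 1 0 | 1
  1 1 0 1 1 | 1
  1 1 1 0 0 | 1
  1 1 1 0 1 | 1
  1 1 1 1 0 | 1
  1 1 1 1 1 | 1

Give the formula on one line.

((c & ((~a & b) | (~d & a))) | (d | b))

  ~a = 11111111111111110000000000000000
  (~a & b) = 00000000111111110000000000000000
  ~d = 11001100110011001100110011001100
  (~d & a) = 00000000000000001100110011001100
  ((~a & b) | (~d & a)) = 00000000111111111100110011001100
  (c & ((~a & b) | (~d & a))) = 00000000000011110000110000001100
  (d | b) = 00110011111111110011001111111111
  ((c & ((~a & b) | (~d & a))) | (d | b)) = 00110011111111110011111111111111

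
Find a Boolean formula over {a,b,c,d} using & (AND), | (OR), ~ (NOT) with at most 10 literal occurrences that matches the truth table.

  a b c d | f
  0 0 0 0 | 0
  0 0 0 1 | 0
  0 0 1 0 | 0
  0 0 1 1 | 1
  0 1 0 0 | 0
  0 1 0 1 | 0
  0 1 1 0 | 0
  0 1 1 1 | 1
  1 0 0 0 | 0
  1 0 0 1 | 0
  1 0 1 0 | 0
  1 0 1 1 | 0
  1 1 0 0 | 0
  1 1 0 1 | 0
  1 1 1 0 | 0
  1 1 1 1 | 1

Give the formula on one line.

(((~a & (d & c)) | ((c & ~d) | (b & d))) & (d & c))

  ~a = 1111111100000000
  (d & c) = 0001000100010001
  (~a & (d & c)) = 0001000100000000
  ~d = 1010101010101010
  (c & ~d) = 0010001000100010
  (b & d) = 0000010100000101
  ((c & ~d) | (b & d)) = 0010011100100111
  ((~a & (d & c)) | ((c & ~d) | (b & d))) = 0011011100100111
  (((~a & (d & c)) | ((c & ~d) | (b & d))) & (d & c)) = 0001000100000001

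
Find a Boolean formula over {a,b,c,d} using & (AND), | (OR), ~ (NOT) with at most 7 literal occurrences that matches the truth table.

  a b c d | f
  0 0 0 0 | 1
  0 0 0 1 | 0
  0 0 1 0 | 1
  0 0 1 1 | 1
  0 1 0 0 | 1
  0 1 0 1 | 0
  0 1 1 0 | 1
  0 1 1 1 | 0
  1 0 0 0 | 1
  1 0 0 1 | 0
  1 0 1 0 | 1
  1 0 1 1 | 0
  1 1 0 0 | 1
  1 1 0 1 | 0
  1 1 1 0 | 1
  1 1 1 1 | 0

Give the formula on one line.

(~d | ((~a & ~b) & c))

  ~d = 1010101010101010
  ~a = 1111111100000000
  ~b = 1111000011110000
  (~a & ~b) = 1111000000000000
  ((~a & ~b) & c) = 0011000000000000
  (~d | ((~a & ~b) & c)) = 1011101010101010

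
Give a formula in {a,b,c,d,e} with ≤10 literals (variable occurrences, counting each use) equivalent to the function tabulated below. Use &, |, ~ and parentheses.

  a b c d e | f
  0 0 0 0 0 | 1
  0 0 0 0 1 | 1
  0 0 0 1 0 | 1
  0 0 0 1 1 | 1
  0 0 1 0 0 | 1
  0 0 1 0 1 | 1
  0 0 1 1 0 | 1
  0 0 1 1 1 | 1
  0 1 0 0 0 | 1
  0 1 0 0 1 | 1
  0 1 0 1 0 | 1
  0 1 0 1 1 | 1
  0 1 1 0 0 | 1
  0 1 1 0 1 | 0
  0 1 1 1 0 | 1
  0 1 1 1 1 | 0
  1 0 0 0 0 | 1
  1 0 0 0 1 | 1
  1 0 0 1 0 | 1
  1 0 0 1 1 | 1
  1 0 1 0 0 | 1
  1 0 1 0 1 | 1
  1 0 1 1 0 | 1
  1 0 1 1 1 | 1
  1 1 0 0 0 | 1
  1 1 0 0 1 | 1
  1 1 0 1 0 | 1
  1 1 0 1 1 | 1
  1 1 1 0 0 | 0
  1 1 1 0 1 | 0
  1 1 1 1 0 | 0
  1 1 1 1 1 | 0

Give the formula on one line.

((((c | a) & ~a) & (b & ~e)) | (~c | ~b))

  (c | a) = 00001111000011111111111111111111
  ~a = 11111111111111110000000000000000
  ((c | a) & ~a) = 00001111000011110000000000000000
  ~e = 10101010101010101010101010101010
  (b & ~e) = 00000000101010100000000010101010
  (((c | a) & ~a) & (b & ~e)) = 00000000000010100000000000000000
  ~c = 11110000111100001111000011110000
  ~b = 11111111000000001111111100000000
  (~c | ~b) = 11111111111100001111111111110000
  ((((c | a) & ~a) & (b & ~e)) | (~c | ~b)) = 11111111111110101111111111110000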